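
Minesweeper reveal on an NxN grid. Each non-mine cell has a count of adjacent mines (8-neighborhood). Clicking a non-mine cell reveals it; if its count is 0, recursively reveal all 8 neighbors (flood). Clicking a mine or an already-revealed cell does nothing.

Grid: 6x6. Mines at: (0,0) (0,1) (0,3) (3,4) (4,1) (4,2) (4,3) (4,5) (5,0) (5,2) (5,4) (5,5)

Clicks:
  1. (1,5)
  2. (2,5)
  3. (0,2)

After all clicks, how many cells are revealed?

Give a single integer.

Answer: 7

Derivation:
Click 1 (1,5) count=0: revealed 6 new [(0,4) (0,5) (1,4) (1,5) (2,4) (2,5)] -> total=6
Click 2 (2,5) count=1: revealed 0 new [(none)] -> total=6
Click 3 (0,2) count=2: revealed 1 new [(0,2)] -> total=7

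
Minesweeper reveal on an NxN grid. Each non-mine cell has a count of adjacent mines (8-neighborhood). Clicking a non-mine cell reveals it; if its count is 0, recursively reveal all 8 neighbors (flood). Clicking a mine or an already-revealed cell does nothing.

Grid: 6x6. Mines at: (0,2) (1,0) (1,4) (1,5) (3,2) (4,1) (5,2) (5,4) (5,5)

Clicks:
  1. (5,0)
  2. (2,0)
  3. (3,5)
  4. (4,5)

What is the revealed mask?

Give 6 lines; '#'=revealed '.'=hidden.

Click 1 (5,0) count=1: revealed 1 new [(5,0)] -> total=1
Click 2 (2,0) count=1: revealed 1 new [(2,0)] -> total=2
Click 3 (3,5) count=0: revealed 9 new [(2,3) (2,4) (2,5) (3,3) (3,4) (3,5) (4,3) (4,4) (4,5)] -> total=11
Click 4 (4,5) count=2: revealed 0 new [(none)] -> total=11

Answer: ......
......
#..###
...###
...###
#.....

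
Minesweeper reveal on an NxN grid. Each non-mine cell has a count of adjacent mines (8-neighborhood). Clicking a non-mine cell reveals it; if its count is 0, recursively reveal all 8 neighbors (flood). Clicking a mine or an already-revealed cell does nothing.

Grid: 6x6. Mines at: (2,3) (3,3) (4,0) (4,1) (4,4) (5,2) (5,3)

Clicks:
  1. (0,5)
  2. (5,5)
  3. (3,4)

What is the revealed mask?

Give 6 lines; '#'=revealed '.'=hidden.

Answer: ######
######
###.##
###.##
......
.....#

Derivation:
Click 1 (0,5) count=0: revealed 22 new [(0,0) (0,1) (0,2) (0,3) (0,4) (0,5) (1,0) (1,1) (1,2) (1,3) (1,4) (1,5) (2,0) (2,1) (2,2) (2,4) (2,5) (3,0) (3,1) (3,2) (3,4) (3,5)] -> total=22
Click 2 (5,5) count=1: revealed 1 new [(5,5)] -> total=23
Click 3 (3,4) count=3: revealed 0 new [(none)] -> total=23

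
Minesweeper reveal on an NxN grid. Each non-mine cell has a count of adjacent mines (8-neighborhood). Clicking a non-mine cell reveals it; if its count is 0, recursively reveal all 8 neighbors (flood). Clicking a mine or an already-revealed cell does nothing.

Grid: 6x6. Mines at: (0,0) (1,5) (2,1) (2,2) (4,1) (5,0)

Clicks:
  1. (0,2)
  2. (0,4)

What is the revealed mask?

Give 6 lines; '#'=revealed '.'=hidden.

Click 1 (0,2) count=0: revealed 8 new [(0,1) (0,2) (0,3) (0,4) (1,1) (1,2) (1,3) (1,4)] -> total=8
Click 2 (0,4) count=1: revealed 0 new [(none)] -> total=8

Answer: .####.
.####.
......
......
......
......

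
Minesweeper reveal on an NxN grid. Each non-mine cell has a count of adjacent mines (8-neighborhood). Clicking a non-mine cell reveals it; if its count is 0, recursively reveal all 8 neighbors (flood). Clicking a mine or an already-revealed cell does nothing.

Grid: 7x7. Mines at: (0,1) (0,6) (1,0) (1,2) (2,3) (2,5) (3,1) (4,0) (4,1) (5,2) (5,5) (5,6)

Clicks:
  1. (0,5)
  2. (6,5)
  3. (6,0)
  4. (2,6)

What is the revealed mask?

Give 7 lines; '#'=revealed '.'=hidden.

Click 1 (0,5) count=1: revealed 1 new [(0,5)] -> total=1
Click 2 (6,5) count=2: revealed 1 new [(6,5)] -> total=2
Click 3 (6,0) count=0: revealed 4 new [(5,0) (5,1) (6,0) (6,1)] -> total=6
Click 4 (2,6) count=1: revealed 1 new [(2,6)] -> total=7

Answer: .....#.
.......
......#
.......
.......
##.....
##...#.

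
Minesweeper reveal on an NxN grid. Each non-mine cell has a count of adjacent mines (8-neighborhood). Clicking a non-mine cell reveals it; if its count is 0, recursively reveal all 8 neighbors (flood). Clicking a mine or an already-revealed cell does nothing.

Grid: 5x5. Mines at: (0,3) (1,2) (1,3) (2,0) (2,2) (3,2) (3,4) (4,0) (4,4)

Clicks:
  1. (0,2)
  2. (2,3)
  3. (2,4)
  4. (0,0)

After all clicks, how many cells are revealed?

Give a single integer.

Click 1 (0,2) count=3: revealed 1 new [(0,2)] -> total=1
Click 2 (2,3) count=5: revealed 1 new [(2,3)] -> total=2
Click 3 (2,4) count=2: revealed 1 new [(2,4)] -> total=3
Click 4 (0,0) count=0: revealed 4 new [(0,0) (0,1) (1,0) (1,1)] -> total=7

Answer: 7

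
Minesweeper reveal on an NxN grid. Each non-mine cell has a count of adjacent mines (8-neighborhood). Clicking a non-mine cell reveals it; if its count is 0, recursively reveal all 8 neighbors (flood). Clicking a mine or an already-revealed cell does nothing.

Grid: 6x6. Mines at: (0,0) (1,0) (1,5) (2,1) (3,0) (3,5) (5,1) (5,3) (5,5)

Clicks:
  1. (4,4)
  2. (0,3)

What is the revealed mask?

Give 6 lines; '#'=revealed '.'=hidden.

Answer: .####.
.####.
..###.
..###.
..###.
......

Derivation:
Click 1 (4,4) count=3: revealed 1 new [(4,4)] -> total=1
Click 2 (0,3) count=0: revealed 16 new [(0,1) (0,2) (0,3) (0,4) (1,1) (1,2) (1,3) (1,4) (2,2) (2,3) (2,4) (3,2) (3,3) (3,4) (4,2) (4,3)] -> total=17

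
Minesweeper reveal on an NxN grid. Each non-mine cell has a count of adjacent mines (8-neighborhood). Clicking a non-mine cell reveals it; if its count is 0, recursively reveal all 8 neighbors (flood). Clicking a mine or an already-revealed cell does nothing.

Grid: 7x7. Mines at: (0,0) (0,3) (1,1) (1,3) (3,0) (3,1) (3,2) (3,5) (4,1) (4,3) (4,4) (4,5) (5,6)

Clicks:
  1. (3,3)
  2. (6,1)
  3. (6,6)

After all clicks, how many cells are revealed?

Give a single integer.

Answer: 14

Derivation:
Click 1 (3,3) count=3: revealed 1 new [(3,3)] -> total=1
Click 2 (6,1) count=0: revealed 12 new [(5,0) (5,1) (5,2) (5,3) (5,4) (5,5) (6,0) (6,1) (6,2) (6,3) (6,4) (6,5)] -> total=13
Click 3 (6,6) count=1: revealed 1 new [(6,6)] -> total=14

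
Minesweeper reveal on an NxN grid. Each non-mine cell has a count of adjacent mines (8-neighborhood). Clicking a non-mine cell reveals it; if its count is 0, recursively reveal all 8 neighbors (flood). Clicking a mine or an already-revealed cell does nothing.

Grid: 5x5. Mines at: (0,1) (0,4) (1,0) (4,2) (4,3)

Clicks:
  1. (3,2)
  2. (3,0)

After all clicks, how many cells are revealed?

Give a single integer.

Answer: 7

Derivation:
Click 1 (3,2) count=2: revealed 1 new [(3,2)] -> total=1
Click 2 (3,0) count=0: revealed 6 new [(2,0) (2,1) (3,0) (3,1) (4,0) (4,1)] -> total=7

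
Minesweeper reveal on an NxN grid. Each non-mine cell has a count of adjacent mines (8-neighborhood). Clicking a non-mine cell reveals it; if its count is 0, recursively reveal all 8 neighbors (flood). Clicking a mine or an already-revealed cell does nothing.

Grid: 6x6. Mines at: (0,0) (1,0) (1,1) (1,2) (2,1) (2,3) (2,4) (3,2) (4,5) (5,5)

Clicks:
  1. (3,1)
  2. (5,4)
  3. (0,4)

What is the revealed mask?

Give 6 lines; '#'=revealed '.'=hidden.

Click 1 (3,1) count=2: revealed 1 new [(3,1)] -> total=1
Click 2 (5,4) count=2: revealed 1 new [(5,4)] -> total=2
Click 3 (0,4) count=0: revealed 6 new [(0,3) (0,4) (0,5) (1,3) (1,4) (1,5)] -> total=8

Answer: ...###
...###
......
.#....
......
....#.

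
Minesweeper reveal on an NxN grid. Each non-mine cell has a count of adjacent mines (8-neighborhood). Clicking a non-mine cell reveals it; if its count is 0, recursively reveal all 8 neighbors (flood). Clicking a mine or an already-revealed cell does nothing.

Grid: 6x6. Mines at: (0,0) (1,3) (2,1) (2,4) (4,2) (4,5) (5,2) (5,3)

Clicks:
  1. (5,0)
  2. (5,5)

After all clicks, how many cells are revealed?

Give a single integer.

Answer: 7

Derivation:
Click 1 (5,0) count=0: revealed 6 new [(3,0) (3,1) (4,0) (4,1) (5,0) (5,1)] -> total=6
Click 2 (5,5) count=1: revealed 1 new [(5,5)] -> total=7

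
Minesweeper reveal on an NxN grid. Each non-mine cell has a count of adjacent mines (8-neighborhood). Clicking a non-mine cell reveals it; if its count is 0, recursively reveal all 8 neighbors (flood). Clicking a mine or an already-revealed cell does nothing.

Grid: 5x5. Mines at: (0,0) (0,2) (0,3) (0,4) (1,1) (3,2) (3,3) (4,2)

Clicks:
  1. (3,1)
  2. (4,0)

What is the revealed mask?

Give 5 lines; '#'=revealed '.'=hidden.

Answer: .....
.....
##...
##...
##...

Derivation:
Click 1 (3,1) count=2: revealed 1 new [(3,1)] -> total=1
Click 2 (4,0) count=0: revealed 5 new [(2,0) (2,1) (3,0) (4,0) (4,1)] -> total=6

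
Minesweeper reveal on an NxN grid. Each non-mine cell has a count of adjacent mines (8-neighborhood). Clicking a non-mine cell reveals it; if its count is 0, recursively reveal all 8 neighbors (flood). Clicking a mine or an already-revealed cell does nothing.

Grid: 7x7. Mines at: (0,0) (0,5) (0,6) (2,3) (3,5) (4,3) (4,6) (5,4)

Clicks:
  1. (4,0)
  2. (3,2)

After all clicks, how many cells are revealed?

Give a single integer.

Answer: 20

Derivation:
Click 1 (4,0) count=0: revealed 20 new [(1,0) (1,1) (1,2) (2,0) (2,1) (2,2) (3,0) (3,1) (3,2) (4,0) (4,1) (4,2) (5,0) (5,1) (5,2) (5,3) (6,0) (6,1) (6,2) (6,3)] -> total=20
Click 2 (3,2) count=2: revealed 0 new [(none)] -> total=20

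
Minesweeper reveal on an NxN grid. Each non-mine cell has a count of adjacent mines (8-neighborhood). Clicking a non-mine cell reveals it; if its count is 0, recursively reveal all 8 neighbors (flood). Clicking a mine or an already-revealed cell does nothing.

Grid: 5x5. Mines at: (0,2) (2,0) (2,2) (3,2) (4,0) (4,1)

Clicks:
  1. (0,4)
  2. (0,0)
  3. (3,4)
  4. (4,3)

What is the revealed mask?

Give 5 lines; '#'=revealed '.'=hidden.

Click 1 (0,4) count=0: revealed 10 new [(0,3) (0,4) (1,3) (1,4) (2,3) (2,4) (3,3) (3,4) (4,3) (4,4)] -> total=10
Click 2 (0,0) count=0: revealed 4 new [(0,0) (0,1) (1,0) (1,1)] -> total=14
Click 3 (3,4) count=0: revealed 0 new [(none)] -> total=14
Click 4 (4,3) count=1: revealed 0 new [(none)] -> total=14

Answer: ##.##
##.##
...##
...##
...##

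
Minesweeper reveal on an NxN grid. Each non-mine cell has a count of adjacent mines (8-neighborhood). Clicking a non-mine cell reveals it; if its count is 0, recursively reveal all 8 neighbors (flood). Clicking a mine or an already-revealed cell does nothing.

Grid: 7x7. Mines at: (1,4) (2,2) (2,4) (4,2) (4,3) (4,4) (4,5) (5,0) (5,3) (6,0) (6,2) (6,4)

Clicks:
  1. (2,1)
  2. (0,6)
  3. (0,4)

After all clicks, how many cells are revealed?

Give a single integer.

Click 1 (2,1) count=1: revealed 1 new [(2,1)] -> total=1
Click 2 (0,6) count=0: revealed 8 new [(0,5) (0,6) (1,5) (1,6) (2,5) (2,6) (3,5) (3,6)] -> total=9
Click 3 (0,4) count=1: revealed 1 new [(0,4)] -> total=10

Answer: 10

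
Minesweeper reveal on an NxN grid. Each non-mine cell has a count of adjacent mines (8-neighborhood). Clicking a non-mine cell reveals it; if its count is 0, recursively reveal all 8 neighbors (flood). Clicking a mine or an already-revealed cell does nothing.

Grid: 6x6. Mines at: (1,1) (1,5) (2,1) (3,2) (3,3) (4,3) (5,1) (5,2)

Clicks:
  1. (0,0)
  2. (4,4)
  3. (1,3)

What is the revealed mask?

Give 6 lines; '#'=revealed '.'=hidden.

Click 1 (0,0) count=1: revealed 1 new [(0,0)] -> total=1
Click 2 (4,4) count=2: revealed 1 new [(4,4)] -> total=2
Click 3 (1,3) count=0: revealed 9 new [(0,2) (0,3) (0,4) (1,2) (1,3) (1,4) (2,2) (2,3) (2,4)] -> total=11

Answer: #.###.
..###.
..###.
......
....#.
......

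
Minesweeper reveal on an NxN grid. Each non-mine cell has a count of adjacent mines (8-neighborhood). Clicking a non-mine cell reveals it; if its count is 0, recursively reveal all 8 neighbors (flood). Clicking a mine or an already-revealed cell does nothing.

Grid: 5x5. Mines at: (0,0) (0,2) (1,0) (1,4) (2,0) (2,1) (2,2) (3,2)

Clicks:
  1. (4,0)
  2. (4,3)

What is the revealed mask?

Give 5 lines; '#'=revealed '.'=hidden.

Answer: .....
.....
.....
##...
##.#.

Derivation:
Click 1 (4,0) count=0: revealed 4 new [(3,0) (3,1) (4,0) (4,1)] -> total=4
Click 2 (4,3) count=1: revealed 1 new [(4,3)] -> total=5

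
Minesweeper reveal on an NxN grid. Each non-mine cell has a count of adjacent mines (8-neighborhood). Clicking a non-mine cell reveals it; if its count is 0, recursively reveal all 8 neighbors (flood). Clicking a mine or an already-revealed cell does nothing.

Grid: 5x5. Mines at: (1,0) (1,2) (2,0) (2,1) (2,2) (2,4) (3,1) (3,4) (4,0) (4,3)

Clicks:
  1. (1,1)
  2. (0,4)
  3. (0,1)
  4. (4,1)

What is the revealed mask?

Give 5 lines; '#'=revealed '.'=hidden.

Click 1 (1,1) count=5: revealed 1 new [(1,1)] -> total=1
Click 2 (0,4) count=0: revealed 4 new [(0,3) (0,4) (1,3) (1,4)] -> total=5
Click 3 (0,1) count=2: revealed 1 new [(0,1)] -> total=6
Click 4 (4,1) count=2: revealed 1 new [(4,1)] -> total=7

Answer: .#.##
.#.##
.....
.....
.#...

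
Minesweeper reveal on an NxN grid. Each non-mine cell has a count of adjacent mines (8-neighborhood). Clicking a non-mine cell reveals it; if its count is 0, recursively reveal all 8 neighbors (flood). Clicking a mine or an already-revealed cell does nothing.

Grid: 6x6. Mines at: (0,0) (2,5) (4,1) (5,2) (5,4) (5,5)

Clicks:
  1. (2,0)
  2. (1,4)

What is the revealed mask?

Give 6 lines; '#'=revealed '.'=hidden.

Answer: .#####
######
#####.
#####.
..###.
......

Derivation:
Click 1 (2,0) count=0: revealed 24 new [(0,1) (0,2) (0,3) (0,4) (0,5) (1,0) (1,1) (1,2) (1,3) (1,4) (1,5) (2,0) (2,1) (2,2) (2,3) (2,4) (3,0) (3,1) (3,2) (3,3) (3,4) (4,2) (4,3) (4,4)] -> total=24
Click 2 (1,4) count=1: revealed 0 new [(none)] -> total=24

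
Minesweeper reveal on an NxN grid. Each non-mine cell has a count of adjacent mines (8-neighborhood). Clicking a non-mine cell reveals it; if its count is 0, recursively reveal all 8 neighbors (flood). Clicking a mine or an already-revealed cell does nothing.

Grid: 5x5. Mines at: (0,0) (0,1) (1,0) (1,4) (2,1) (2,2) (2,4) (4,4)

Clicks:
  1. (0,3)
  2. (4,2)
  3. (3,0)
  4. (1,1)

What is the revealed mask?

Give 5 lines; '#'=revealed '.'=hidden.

Click 1 (0,3) count=1: revealed 1 new [(0,3)] -> total=1
Click 2 (4,2) count=0: revealed 8 new [(3,0) (3,1) (3,2) (3,3) (4,0) (4,1) (4,2) (4,3)] -> total=9
Click 3 (3,0) count=1: revealed 0 new [(none)] -> total=9
Click 4 (1,1) count=5: revealed 1 new [(1,1)] -> total=10

Answer: ...#.
.#...
.....
####.
####.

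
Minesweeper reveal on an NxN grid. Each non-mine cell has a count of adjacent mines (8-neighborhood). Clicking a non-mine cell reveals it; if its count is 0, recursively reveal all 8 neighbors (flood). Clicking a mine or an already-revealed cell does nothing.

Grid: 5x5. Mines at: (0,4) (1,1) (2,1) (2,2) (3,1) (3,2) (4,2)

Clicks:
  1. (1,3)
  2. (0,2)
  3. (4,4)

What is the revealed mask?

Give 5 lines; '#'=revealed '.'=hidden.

Answer: ..#..
...##
...##
...##
...##

Derivation:
Click 1 (1,3) count=2: revealed 1 new [(1,3)] -> total=1
Click 2 (0,2) count=1: revealed 1 new [(0,2)] -> total=2
Click 3 (4,4) count=0: revealed 7 new [(1,4) (2,3) (2,4) (3,3) (3,4) (4,3) (4,4)] -> total=9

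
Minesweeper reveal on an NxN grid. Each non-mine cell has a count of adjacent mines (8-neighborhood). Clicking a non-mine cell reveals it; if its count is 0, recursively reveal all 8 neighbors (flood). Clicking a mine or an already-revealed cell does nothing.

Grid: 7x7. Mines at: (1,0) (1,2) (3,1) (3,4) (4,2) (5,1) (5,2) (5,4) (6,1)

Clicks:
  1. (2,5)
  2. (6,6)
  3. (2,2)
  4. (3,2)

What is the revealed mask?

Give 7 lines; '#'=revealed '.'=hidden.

Click 1 (2,5) count=1: revealed 1 new [(2,5)] -> total=1
Click 2 (6,6) count=0: revealed 19 new [(0,3) (0,4) (0,5) (0,6) (1,3) (1,4) (1,5) (1,6) (2,3) (2,4) (2,6) (3,5) (3,6) (4,5) (4,6) (5,5) (5,6) (6,5) (6,6)] -> total=20
Click 3 (2,2) count=2: revealed 1 new [(2,2)] -> total=21
Click 4 (3,2) count=2: revealed 1 new [(3,2)] -> total=22

Answer: ...####
...####
..#####
..#..##
.....##
.....##
.....##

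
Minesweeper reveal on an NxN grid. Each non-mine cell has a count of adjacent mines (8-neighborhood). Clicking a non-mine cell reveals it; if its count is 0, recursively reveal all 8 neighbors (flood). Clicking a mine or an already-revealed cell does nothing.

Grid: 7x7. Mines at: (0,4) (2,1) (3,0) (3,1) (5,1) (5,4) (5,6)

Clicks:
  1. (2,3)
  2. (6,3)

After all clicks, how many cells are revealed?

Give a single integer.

Click 1 (2,3) count=0: revealed 22 new [(0,5) (0,6) (1,2) (1,3) (1,4) (1,5) (1,6) (2,2) (2,3) (2,4) (2,5) (2,6) (3,2) (3,3) (3,4) (3,5) (3,6) (4,2) (4,3) (4,4) (4,5) (4,6)] -> total=22
Click 2 (6,3) count=1: revealed 1 new [(6,3)] -> total=23

Answer: 23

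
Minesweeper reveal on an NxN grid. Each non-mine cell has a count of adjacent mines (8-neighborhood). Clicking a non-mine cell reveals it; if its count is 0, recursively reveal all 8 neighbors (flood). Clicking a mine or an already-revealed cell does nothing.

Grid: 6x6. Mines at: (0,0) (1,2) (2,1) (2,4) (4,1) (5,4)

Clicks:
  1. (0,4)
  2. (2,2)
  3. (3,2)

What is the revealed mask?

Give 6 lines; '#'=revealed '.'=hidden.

Click 1 (0,4) count=0: revealed 6 new [(0,3) (0,4) (0,5) (1,3) (1,4) (1,5)] -> total=6
Click 2 (2,2) count=2: revealed 1 new [(2,2)] -> total=7
Click 3 (3,2) count=2: revealed 1 new [(3,2)] -> total=8

Answer: ...###
...###
..#...
..#...
......
......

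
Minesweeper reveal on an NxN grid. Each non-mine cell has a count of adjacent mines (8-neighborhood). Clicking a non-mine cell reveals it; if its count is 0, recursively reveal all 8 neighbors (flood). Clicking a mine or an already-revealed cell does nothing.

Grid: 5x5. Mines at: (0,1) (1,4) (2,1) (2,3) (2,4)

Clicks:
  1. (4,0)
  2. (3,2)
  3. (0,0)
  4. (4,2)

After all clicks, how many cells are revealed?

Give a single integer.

Click 1 (4,0) count=0: revealed 10 new [(3,0) (3,1) (3,2) (3,3) (3,4) (4,0) (4,1) (4,2) (4,3) (4,4)] -> total=10
Click 2 (3,2) count=2: revealed 0 new [(none)] -> total=10
Click 3 (0,0) count=1: revealed 1 new [(0,0)] -> total=11
Click 4 (4,2) count=0: revealed 0 new [(none)] -> total=11

Answer: 11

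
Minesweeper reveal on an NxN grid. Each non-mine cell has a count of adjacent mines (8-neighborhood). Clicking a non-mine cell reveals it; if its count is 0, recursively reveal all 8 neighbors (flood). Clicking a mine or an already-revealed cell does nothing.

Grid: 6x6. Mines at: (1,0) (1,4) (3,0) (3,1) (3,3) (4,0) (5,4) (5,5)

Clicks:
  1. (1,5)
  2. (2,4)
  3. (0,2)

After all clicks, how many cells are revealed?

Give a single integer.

Click 1 (1,5) count=1: revealed 1 new [(1,5)] -> total=1
Click 2 (2,4) count=2: revealed 1 new [(2,4)] -> total=2
Click 3 (0,2) count=0: revealed 9 new [(0,1) (0,2) (0,3) (1,1) (1,2) (1,3) (2,1) (2,2) (2,3)] -> total=11

Answer: 11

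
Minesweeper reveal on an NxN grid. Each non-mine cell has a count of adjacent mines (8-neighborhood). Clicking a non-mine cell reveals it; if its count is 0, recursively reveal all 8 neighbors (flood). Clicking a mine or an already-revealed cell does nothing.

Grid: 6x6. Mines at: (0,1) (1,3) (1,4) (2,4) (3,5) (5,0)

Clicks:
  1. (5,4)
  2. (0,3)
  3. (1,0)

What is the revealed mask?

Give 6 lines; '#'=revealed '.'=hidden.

Click 1 (5,4) count=0: revealed 23 new [(1,0) (1,1) (1,2) (2,0) (2,1) (2,2) (2,3) (3,0) (3,1) (3,2) (3,3) (3,4) (4,0) (4,1) (4,2) (4,3) (4,4) (4,5) (5,1) (5,2) (5,3) (5,4) (5,5)] -> total=23
Click 2 (0,3) count=2: revealed 1 new [(0,3)] -> total=24
Click 3 (1,0) count=1: revealed 0 new [(none)] -> total=24

Answer: ...#..
###...
####..
#####.
######
.#####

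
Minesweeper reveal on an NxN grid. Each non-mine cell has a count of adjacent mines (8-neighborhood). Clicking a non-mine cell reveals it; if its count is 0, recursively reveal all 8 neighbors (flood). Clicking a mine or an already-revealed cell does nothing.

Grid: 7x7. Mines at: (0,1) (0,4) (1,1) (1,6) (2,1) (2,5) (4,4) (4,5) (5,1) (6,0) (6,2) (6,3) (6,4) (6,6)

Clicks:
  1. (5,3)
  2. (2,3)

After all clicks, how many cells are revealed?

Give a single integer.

Click 1 (5,3) count=4: revealed 1 new [(5,3)] -> total=1
Click 2 (2,3) count=0: revealed 9 new [(1,2) (1,3) (1,4) (2,2) (2,3) (2,4) (3,2) (3,3) (3,4)] -> total=10

Answer: 10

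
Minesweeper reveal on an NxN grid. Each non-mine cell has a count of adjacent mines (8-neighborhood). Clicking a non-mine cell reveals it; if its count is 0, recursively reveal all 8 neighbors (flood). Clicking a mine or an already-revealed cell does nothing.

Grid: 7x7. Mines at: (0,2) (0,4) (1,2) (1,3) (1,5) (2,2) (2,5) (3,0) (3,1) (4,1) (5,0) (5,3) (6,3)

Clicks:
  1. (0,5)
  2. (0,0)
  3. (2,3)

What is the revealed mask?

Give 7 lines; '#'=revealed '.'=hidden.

Answer: ##...#.
##.....
##.#...
.......
.......
.......
.......

Derivation:
Click 1 (0,5) count=2: revealed 1 new [(0,5)] -> total=1
Click 2 (0,0) count=0: revealed 6 new [(0,0) (0,1) (1,0) (1,1) (2,0) (2,1)] -> total=7
Click 3 (2,3) count=3: revealed 1 new [(2,3)] -> total=8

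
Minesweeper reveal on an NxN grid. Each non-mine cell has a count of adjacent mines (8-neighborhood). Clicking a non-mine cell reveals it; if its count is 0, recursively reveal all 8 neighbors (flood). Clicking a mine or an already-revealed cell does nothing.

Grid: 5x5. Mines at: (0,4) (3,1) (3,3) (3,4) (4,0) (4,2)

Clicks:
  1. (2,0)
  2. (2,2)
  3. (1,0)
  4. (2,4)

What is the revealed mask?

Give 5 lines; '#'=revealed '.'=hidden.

Click 1 (2,0) count=1: revealed 1 new [(2,0)] -> total=1
Click 2 (2,2) count=2: revealed 1 new [(2,2)] -> total=2
Click 3 (1,0) count=0: revealed 10 new [(0,0) (0,1) (0,2) (0,3) (1,0) (1,1) (1,2) (1,3) (2,1) (2,3)] -> total=12
Click 4 (2,4) count=2: revealed 1 new [(2,4)] -> total=13

Answer: ####.
####.
#####
.....
.....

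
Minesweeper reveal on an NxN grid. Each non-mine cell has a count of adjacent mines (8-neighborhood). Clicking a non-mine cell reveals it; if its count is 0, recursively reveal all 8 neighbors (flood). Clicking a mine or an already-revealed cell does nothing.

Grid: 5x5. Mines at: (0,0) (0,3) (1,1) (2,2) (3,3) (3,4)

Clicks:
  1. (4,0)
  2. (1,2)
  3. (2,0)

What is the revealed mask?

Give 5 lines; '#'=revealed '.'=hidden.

Answer: .....
..#..
##...
###..
###..

Derivation:
Click 1 (4,0) count=0: revealed 8 new [(2,0) (2,1) (3,0) (3,1) (3,2) (4,0) (4,1) (4,2)] -> total=8
Click 2 (1,2) count=3: revealed 1 new [(1,2)] -> total=9
Click 3 (2,0) count=1: revealed 0 new [(none)] -> total=9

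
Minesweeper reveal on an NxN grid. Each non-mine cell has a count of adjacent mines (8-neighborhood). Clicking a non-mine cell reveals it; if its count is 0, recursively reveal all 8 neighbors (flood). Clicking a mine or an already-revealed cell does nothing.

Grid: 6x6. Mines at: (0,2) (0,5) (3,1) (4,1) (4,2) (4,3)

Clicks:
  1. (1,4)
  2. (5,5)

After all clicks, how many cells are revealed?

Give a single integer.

Answer: 16

Derivation:
Click 1 (1,4) count=1: revealed 1 new [(1,4)] -> total=1
Click 2 (5,5) count=0: revealed 15 new [(1,2) (1,3) (1,5) (2,2) (2,3) (2,4) (2,5) (3,2) (3,3) (3,4) (3,5) (4,4) (4,5) (5,4) (5,5)] -> total=16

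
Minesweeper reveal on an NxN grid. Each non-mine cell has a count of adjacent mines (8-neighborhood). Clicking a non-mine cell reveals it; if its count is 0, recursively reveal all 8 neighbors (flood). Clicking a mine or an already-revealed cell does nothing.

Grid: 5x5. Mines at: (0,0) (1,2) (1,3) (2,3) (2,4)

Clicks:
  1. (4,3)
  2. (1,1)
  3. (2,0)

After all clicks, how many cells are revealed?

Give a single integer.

Click 1 (4,3) count=0: revealed 15 new [(1,0) (1,1) (2,0) (2,1) (2,2) (3,0) (3,1) (3,2) (3,3) (3,4) (4,0) (4,1) (4,2) (4,3) (4,4)] -> total=15
Click 2 (1,1) count=2: revealed 0 new [(none)] -> total=15
Click 3 (2,0) count=0: revealed 0 new [(none)] -> total=15

Answer: 15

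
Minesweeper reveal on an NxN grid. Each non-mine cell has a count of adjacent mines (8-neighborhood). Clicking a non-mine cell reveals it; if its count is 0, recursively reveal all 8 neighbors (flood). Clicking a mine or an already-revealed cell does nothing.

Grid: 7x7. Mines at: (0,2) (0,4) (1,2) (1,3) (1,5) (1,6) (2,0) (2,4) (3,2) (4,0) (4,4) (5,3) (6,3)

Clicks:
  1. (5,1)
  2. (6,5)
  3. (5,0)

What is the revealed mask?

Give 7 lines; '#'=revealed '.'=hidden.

Answer: .......
.......
.....##
.....##
.....##
##..###
....###

Derivation:
Click 1 (5,1) count=1: revealed 1 new [(5,1)] -> total=1
Click 2 (6,5) count=0: revealed 12 new [(2,5) (2,6) (3,5) (3,6) (4,5) (4,6) (5,4) (5,5) (5,6) (6,4) (6,5) (6,6)] -> total=13
Click 3 (5,0) count=1: revealed 1 new [(5,0)] -> total=14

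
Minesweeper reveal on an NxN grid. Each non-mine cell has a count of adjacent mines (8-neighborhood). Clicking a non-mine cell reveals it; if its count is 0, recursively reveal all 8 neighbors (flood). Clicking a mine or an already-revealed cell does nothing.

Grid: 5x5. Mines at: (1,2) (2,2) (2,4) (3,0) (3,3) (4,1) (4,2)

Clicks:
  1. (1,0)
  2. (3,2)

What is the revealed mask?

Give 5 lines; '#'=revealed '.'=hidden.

Answer: ##...
##...
##...
..#..
.....

Derivation:
Click 1 (1,0) count=0: revealed 6 new [(0,0) (0,1) (1,0) (1,1) (2,0) (2,1)] -> total=6
Click 2 (3,2) count=4: revealed 1 new [(3,2)] -> total=7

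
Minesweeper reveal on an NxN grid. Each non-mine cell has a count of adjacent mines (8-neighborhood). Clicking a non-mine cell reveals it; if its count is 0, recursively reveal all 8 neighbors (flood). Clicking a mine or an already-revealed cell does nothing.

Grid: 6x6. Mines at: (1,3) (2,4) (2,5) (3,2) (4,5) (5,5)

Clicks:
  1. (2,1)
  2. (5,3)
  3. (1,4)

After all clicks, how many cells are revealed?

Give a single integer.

Answer: 22

Derivation:
Click 1 (2,1) count=1: revealed 1 new [(2,1)] -> total=1
Click 2 (5,3) count=0: revealed 20 new [(0,0) (0,1) (0,2) (1,0) (1,1) (1,2) (2,0) (2,2) (3,0) (3,1) (4,0) (4,1) (4,2) (4,3) (4,4) (5,0) (5,1) (5,2) (5,3) (5,4)] -> total=21
Click 3 (1,4) count=3: revealed 1 new [(1,4)] -> total=22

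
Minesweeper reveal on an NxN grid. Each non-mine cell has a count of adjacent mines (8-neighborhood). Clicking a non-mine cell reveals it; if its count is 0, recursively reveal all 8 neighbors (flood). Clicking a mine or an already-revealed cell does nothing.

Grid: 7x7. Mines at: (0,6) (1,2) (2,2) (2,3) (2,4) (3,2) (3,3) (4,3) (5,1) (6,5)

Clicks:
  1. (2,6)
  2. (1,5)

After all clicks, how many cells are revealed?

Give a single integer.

Click 1 (2,6) count=0: revealed 13 new [(1,5) (1,6) (2,5) (2,6) (3,4) (3,5) (3,6) (4,4) (4,5) (4,6) (5,4) (5,5) (5,6)] -> total=13
Click 2 (1,5) count=2: revealed 0 new [(none)] -> total=13

Answer: 13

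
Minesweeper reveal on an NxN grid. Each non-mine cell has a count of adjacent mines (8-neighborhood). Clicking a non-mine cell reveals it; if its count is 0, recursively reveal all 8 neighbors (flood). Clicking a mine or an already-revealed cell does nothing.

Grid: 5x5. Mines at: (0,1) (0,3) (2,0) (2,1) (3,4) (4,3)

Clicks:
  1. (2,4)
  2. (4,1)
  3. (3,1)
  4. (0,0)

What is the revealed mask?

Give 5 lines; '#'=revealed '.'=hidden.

Answer: #....
.....
....#
###..
###..

Derivation:
Click 1 (2,4) count=1: revealed 1 new [(2,4)] -> total=1
Click 2 (4,1) count=0: revealed 6 new [(3,0) (3,1) (3,2) (4,0) (4,1) (4,2)] -> total=7
Click 3 (3,1) count=2: revealed 0 new [(none)] -> total=7
Click 4 (0,0) count=1: revealed 1 new [(0,0)] -> total=8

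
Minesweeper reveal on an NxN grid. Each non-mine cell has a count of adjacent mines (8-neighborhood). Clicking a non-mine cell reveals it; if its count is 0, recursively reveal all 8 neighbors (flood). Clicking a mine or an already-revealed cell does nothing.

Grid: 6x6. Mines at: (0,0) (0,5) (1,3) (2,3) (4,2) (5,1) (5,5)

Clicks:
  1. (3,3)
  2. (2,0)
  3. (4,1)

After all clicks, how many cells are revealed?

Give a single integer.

Answer: 12

Derivation:
Click 1 (3,3) count=2: revealed 1 new [(3,3)] -> total=1
Click 2 (2,0) count=0: revealed 11 new [(1,0) (1,1) (1,2) (2,0) (2,1) (2,2) (3,0) (3,1) (3,2) (4,0) (4,1)] -> total=12
Click 3 (4,1) count=2: revealed 0 new [(none)] -> total=12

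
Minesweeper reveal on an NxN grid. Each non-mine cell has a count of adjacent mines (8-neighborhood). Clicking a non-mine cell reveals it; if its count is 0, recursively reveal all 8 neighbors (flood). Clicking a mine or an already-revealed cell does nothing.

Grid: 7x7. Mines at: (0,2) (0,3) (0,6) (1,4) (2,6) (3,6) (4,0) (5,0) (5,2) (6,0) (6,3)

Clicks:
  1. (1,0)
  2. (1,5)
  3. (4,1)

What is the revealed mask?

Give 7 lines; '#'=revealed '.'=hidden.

Answer: ##.....
####.#.
######.
######.
.######
...####
....###

Derivation:
Click 1 (1,0) count=0: revealed 31 new [(0,0) (0,1) (1,0) (1,1) (1,2) (1,3) (2,0) (2,1) (2,2) (2,3) (2,4) (2,5) (3,0) (3,1) (3,2) (3,3) (3,4) (3,5) (4,1) (4,2) (4,3) (4,4) (4,5) (4,6) (5,3) (5,4) (5,5) (5,6) (6,4) (6,5) (6,6)] -> total=31
Click 2 (1,5) count=3: revealed 1 new [(1,5)] -> total=32
Click 3 (4,1) count=3: revealed 0 new [(none)] -> total=32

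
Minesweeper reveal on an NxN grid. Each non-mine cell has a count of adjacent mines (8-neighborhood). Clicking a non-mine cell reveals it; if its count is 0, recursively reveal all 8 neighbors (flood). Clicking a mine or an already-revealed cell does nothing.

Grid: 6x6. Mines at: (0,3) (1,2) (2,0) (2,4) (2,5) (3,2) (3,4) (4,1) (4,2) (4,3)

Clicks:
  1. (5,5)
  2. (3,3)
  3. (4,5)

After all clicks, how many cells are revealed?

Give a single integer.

Answer: 5

Derivation:
Click 1 (5,5) count=0: revealed 4 new [(4,4) (4,5) (5,4) (5,5)] -> total=4
Click 2 (3,3) count=5: revealed 1 new [(3,3)] -> total=5
Click 3 (4,5) count=1: revealed 0 new [(none)] -> total=5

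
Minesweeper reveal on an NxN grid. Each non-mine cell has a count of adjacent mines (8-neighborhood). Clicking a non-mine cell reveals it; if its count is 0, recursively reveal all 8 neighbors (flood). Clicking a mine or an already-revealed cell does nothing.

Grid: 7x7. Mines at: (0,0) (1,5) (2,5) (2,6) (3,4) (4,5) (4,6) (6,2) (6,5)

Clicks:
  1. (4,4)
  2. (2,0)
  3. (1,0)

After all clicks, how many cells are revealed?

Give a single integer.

Click 1 (4,4) count=2: revealed 1 new [(4,4)] -> total=1
Click 2 (2,0) count=0: revealed 28 new [(0,1) (0,2) (0,3) (0,4) (1,0) (1,1) (1,2) (1,3) (1,4) (2,0) (2,1) (2,2) (2,3) (2,4) (3,0) (3,1) (3,2) (3,3) (4,0) (4,1) (4,2) (4,3) (5,0) (5,1) (5,2) (5,3) (6,0) (6,1)] -> total=29
Click 3 (1,0) count=1: revealed 0 new [(none)] -> total=29

Answer: 29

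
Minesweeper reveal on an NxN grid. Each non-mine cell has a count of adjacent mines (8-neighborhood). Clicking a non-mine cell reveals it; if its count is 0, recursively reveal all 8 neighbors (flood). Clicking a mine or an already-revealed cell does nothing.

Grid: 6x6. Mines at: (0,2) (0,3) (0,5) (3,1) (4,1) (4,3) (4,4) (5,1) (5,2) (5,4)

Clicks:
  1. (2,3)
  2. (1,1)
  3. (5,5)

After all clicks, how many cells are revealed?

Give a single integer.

Answer: 14

Derivation:
Click 1 (2,3) count=0: revealed 12 new [(1,2) (1,3) (1,4) (1,5) (2,2) (2,3) (2,4) (2,5) (3,2) (3,3) (3,4) (3,5)] -> total=12
Click 2 (1,1) count=1: revealed 1 new [(1,1)] -> total=13
Click 3 (5,5) count=2: revealed 1 new [(5,5)] -> total=14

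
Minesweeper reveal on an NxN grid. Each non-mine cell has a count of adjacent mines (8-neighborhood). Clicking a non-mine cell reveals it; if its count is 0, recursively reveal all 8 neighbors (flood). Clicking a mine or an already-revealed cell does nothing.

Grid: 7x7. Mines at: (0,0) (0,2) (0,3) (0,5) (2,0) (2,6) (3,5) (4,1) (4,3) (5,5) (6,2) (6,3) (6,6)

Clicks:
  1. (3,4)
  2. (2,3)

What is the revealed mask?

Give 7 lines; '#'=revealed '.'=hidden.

Answer: .......
.####..
.####..
.####..
.......
.......
.......

Derivation:
Click 1 (3,4) count=2: revealed 1 new [(3,4)] -> total=1
Click 2 (2,3) count=0: revealed 11 new [(1,1) (1,2) (1,3) (1,4) (2,1) (2,2) (2,3) (2,4) (3,1) (3,2) (3,3)] -> total=12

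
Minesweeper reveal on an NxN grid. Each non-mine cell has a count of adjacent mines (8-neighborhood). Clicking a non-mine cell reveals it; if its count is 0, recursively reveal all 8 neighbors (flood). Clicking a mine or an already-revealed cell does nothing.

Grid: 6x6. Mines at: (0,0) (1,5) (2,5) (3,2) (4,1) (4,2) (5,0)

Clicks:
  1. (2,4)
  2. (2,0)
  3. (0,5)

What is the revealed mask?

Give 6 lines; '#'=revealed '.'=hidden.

Click 1 (2,4) count=2: revealed 1 new [(2,4)] -> total=1
Click 2 (2,0) count=0: revealed 6 new [(1,0) (1,1) (2,0) (2,1) (3,0) (3,1)] -> total=7
Click 3 (0,5) count=1: revealed 1 new [(0,5)] -> total=8

Answer: .....#
##....
##..#.
##....
......
......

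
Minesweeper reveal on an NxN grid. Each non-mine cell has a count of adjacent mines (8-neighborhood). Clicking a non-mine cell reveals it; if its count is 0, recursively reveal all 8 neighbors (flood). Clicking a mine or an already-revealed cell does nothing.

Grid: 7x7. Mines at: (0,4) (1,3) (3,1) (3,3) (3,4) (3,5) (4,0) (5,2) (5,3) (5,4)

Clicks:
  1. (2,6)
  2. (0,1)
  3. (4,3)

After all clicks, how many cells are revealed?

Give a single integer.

Answer: 11

Derivation:
Click 1 (2,6) count=1: revealed 1 new [(2,6)] -> total=1
Click 2 (0,1) count=0: revealed 9 new [(0,0) (0,1) (0,2) (1,0) (1,1) (1,2) (2,0) (2,1) (2,2)] -> total=10
Click 3 (4,3) count=5: revealed 1 new [(4,3)] -> total=11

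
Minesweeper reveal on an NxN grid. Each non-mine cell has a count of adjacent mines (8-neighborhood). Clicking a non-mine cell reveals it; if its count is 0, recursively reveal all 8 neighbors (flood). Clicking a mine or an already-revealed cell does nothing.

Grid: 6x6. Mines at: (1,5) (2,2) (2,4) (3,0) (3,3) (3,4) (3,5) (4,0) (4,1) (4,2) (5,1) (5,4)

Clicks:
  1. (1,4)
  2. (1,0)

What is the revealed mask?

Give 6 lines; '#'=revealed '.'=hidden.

Answer: #####.
#####.
##....
......
......
......

Derivation:
Click 1 (1,4) count=2: revealed 1 new [(1,4)] -> total=1
Click 2 (1,0) count=0: revealed 11 new [(0,0) (0,1) (0,2) (0,3) (0,4) (1,0) (1,1) (1,2) (1,3) (2,0) (2,1)] -> total=12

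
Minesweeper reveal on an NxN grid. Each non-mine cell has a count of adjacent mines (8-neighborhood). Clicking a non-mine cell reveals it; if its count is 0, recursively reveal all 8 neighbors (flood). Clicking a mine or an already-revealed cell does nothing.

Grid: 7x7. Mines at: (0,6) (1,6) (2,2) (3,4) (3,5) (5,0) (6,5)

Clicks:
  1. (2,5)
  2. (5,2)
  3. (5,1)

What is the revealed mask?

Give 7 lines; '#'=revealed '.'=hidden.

Answer: .......
.......
.....#.
.###...
.####..
.####..
.####..

Derivation:
Click 1 (2,5) count=3: revealed 1 new [(2,5)] -> total=1
Click 2 (5,2) count=0: revealed 15 new [(3,1) (3,2) (3,3) (4,1) (4,2) (4,3) (4,4) (5,1) (5,2) (5,3) (5,4) (6,1) (6,2) (6,3) (6,4)] -> total=16
Click 3 (5,1) count=1: revealed 0 new [(none)] -> total=16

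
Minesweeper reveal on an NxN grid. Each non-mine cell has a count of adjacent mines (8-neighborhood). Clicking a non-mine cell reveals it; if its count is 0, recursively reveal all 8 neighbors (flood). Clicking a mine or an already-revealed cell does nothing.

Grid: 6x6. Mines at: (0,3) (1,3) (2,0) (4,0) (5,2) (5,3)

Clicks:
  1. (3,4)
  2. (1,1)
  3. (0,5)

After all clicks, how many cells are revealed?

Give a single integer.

Answer: 22

Derivation:
Click 1 (3,4) count=0: revealed 21 new [(0,4) (0,5) (1,4) (1,5) (2,1) (2,2) (2,3) (2,4) (2,5) (3,1) (3,2) (3,3) (3,4) (3,5) (4,1) (4,2) (4,3) (4,4) (4,5) (5,4) (5,5)] -> total=21
Click 2 (1,1) count=1: revealed 1 new [(1,1)] -> total=22
Click 3 (0,5) count=0: revealed 0 new [(none)] -> total=22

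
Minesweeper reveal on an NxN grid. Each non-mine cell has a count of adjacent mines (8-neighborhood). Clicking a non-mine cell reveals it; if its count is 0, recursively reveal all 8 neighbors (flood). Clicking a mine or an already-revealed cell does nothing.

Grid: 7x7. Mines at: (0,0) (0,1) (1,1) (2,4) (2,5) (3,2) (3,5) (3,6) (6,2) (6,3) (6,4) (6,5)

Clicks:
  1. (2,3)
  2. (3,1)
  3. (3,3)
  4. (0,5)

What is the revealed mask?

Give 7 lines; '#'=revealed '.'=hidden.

Click 1 (2,3) count=2: revealed 1 new [(2,3)] -> total=1
Click 2 (3,1) count=1: revealed 1 new [(3,1)] -> total=2
Click 3 (3,3) count=2: revealed 1 new [(3,3)] -> total=3
Click 4 (0,5) count=0: revealed 10 new [(0,2) (0,3) (0,4) (0,5) (0,6) (1,2) (1,3) (1,4) (1,5) (1,6)] -> total=13

Answer: ..#####
..#####
...#...
.#.#...
.......
.......
.......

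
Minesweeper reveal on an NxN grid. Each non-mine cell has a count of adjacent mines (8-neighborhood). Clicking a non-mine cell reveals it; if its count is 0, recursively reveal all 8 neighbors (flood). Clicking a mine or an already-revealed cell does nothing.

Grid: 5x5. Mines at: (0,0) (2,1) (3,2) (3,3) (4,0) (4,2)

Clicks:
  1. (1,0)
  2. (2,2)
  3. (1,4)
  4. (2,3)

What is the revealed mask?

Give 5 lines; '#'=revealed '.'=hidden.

Answer: .####
#####
..###
.....
.....

Derivation:
Click 1 (1,0) count=2: revealed 1 new [(1,0)] -> total=1
Click 2 (2,2) count=3: revealed 1 new [(2,2)] -> total=2
Click 3 (1,4) count=0: revealed 10 new [(0,1) (0,2) (0,3) (0,4) (1,1) (1,2) (1,3) (1,4) (2,3) (2,4)] -> total=12
Click 4 (2,3) count=2: revealed 0 new [(none)] -> total=12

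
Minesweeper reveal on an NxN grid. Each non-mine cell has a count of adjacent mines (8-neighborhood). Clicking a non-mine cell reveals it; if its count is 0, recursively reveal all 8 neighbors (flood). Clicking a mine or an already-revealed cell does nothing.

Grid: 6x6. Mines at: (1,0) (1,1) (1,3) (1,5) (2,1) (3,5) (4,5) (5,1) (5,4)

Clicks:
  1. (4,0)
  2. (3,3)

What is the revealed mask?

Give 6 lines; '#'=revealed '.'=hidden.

Answer: ......
......
..###.
..###.
#.###.
......

Derivation:
Click 1 (4,0) count=1: revealed 1 new [(4,0)] -> total=1
Click 2 (3,3) count=0: revealed 9 new [(2,2) (2,3) (2,4) (3,2) (3,3) (3,4) (4,2) (4,3) (4,4)] -> total=10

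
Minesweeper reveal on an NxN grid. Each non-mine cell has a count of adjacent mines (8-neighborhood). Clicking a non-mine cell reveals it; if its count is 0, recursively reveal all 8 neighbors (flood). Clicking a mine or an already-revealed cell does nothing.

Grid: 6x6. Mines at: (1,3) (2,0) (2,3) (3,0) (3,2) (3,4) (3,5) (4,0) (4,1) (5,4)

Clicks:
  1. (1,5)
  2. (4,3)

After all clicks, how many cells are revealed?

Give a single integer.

Answer: 7

Derivation:
Click 1 (1,5) count=0: revealed 6 new [(0,4) (0,5) (1,4) (1,5) (2,4) (2,5)] -> total=6
Click 2 (4,3) count=3: revealed 1 new [(4,3)] -> total=7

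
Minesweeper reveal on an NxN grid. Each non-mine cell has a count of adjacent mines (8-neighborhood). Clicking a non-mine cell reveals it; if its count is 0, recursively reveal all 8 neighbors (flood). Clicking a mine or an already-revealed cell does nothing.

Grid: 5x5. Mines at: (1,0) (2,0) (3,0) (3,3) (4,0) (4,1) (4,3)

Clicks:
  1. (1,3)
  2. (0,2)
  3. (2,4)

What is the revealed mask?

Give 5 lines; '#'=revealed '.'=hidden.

Click 1 (1,3) count=0: revealed 12 new [(0,1) (0,2) (0,3) (0,4) (1,1) (1,2) (1,3) (1,4) (2,1) (2,2) (2,3) (2,4)] -> total=12
Click 2 (0,2) count=0: revealed 0 new [(none)] -> total=12
Click 3 (2,4) count=1: revealed 0 new [(none)] -> total=12

Answer: .####
.####
.####
.....
.....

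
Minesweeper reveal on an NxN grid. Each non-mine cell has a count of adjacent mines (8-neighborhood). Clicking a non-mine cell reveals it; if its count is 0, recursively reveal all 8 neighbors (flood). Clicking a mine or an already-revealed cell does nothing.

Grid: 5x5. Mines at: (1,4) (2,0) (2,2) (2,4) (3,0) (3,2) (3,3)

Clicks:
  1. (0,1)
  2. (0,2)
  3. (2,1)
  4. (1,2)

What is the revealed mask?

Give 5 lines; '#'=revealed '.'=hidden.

Answer: ####.
####.
.#...
.....
.....

Derivation:
Click 1 (0,1) count=0: revealed 8 new [(0,0) (0,1) (0,2) (0,3) (1,0) (1,1) (1,2) (1,3)] -> total=8
Click 2 (0,2) count=0: revealed 0 new [(none)] -> total=8
Click 3 (2,1) count=4: revealed 1 new [(2,1)] -> total=9
Click 4 (1,2) count=1: revealed 0 new [(none)] -> total=9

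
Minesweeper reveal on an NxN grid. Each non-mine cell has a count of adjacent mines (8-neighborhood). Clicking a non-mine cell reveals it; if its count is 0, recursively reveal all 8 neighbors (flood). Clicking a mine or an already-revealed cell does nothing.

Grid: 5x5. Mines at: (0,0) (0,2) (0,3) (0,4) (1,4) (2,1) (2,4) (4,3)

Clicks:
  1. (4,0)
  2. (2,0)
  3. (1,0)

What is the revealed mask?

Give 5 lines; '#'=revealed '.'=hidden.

Answer: .....
#....
#....
###..
###..

Derivation:
Click 1 (4,0) count=0: revealed 6 new [(3,0) (3,1) (3,2) (4,0) (4,1) (4,2)] -> total=6
Click 2 (2,0) count=1: revealed 1 new [(2,0)] -> total=7
Click 3 (1,0) count=2: revealed 1 new [(1,0)] -> total=8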